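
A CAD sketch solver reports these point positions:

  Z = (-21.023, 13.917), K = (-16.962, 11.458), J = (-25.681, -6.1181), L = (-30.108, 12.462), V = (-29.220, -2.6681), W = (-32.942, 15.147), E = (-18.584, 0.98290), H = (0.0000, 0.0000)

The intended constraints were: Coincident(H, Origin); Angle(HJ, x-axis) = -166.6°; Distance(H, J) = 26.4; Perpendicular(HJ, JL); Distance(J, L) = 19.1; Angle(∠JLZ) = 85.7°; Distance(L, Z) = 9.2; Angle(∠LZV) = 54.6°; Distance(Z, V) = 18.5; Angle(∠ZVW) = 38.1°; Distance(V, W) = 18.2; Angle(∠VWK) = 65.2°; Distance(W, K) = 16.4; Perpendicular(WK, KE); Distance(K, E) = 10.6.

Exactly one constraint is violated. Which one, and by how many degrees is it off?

Perpendicular(WK, KE) — off by 4.20°.

H = (0.00, 0.00) ✓; HJ at -166.6° ✓; |HJ| = 26.40 ✓; ∠(HJ, JL) = 90.00° ✓; |JL| = 19.10 ✓; ∠JLZ = 85.70° ✓; |LZ| = 9.201 ✓; ∠LZV = 54.60° ✓; |ZV| = 18.50 ✓; ∠ZVW = 38.10° ✓; |VW| = 18.20 ✓; ∠VWK = 65.20° ✓; |WK| = 16.40 ✓; ∠(WK, KE) = 85.80° ✗; |KE| = 10.60 ✓.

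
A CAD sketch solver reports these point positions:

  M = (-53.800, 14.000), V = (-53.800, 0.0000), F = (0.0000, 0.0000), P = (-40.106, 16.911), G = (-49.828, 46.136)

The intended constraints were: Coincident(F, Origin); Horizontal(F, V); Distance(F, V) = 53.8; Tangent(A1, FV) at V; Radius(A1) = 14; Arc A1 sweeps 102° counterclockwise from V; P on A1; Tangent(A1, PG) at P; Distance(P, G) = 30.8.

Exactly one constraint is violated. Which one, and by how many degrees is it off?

Tangent(A1, PG) at P — off by 6.40°.

F = (0.00, 0.00) ✓; F.y = 0.00, V.y = 0.00 ✓; |FV| = 53.80 ✓; ∠(MV, VF) = 90.00° ✓; |MV| = 14.00 ✓; bearing(M→P) − bearing(M→V) = 102.0° ✓; |MP| = 14.00 ✓; ∠(MP, PG) = 83.60° ✗; |PG| = 30.80 ✓.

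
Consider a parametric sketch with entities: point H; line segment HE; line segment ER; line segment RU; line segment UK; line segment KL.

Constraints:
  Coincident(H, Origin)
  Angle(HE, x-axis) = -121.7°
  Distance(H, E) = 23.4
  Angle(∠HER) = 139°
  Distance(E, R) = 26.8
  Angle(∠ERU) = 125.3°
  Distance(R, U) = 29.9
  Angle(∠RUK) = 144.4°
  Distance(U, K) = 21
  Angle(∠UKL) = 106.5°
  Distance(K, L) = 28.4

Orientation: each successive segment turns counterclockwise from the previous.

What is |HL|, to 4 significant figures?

51.21

∠RUK = 144.4° gives UK at 9.600° from the x-axis; with |UK| = 21.0, K = (39.61, -55.96). ∠UKL = 106.5° gives KL at 83.10° from the x-axis; with |KL| = 28.4, L = (43.03, -27.77). Then |HL| = |L − H| = 51.21.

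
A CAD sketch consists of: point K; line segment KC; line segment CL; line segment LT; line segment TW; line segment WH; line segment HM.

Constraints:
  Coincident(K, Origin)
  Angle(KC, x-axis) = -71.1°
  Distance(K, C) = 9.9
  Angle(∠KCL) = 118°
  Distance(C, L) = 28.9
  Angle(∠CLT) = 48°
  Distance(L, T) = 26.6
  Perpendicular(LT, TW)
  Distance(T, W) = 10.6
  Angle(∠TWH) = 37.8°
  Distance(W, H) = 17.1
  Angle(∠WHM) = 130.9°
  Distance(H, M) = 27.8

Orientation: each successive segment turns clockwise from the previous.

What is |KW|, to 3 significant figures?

8.80

∠CLT = 48.0° gives LT at 94.9° from the x-axis; with |LT| = 26.6, T = (-18.8, -3.97). LT ⟂ TW, so TW runs at 4.90°; with |TW| = 10.6, W = (-8.25, -3.06). Then |KW| = |W − K| = 8.80.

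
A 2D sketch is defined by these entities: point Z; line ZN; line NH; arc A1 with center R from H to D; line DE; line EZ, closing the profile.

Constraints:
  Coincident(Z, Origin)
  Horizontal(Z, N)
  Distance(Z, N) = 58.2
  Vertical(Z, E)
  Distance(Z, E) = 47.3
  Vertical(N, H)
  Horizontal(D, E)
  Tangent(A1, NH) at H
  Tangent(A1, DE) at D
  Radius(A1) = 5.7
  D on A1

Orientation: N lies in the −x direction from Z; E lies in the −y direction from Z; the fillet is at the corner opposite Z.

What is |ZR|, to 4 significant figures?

66.98

Z is at the origin; ZN is horizontal with |ZN| = 58.2 and N on the −x side, so N = (-58.20, 0.000). Z and E share the same x with |ZE| = 47.3 and E on the −y side, so E = (0.000, -47.30). The virtual corner opposite Z is at (-58.20, -47.30). Since A1 is tangent to NH there, RH ⟂ NH and the tangent condition forces RD to be normal to DE, with radius 5.7, so the center R sits 5.7 in from both sides at R = (-52.50, -41.60). Then |ZR| = |R − Z| = 66.98.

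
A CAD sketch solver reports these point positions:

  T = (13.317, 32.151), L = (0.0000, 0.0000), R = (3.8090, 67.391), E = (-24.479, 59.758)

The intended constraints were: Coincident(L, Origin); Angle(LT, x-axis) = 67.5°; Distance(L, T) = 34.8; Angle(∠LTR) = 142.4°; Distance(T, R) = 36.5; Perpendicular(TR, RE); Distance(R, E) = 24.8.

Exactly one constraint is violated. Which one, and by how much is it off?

Distance(R, E) = 24.8 — off by 4.50.

L = (0.00, 0.00) ✓; LT at 67.50° ✓; |LT| = 34.80 ✓; ∠LTR = 142.4° ✓; |TR| = 36.50 ✓; ∠(TR, RE) = 90.00° ✓; |RE| = 29.30 ✗.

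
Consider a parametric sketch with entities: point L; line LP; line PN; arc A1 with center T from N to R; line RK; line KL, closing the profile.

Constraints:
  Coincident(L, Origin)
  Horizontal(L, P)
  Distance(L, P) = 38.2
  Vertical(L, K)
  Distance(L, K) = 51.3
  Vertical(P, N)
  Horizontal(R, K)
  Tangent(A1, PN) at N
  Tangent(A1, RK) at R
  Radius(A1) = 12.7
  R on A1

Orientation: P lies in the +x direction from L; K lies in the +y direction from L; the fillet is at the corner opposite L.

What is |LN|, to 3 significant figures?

54.3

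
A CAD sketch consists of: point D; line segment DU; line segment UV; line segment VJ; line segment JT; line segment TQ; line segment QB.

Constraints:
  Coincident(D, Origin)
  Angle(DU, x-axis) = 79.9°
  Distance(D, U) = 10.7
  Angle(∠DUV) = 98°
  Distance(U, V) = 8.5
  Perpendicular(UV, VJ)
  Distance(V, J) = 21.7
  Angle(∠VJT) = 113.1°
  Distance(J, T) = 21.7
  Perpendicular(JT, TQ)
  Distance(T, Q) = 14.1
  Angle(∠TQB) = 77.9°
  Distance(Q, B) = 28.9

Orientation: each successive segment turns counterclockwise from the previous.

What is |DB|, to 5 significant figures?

12.916

D is at the origin; DU runs at 79.9° with length 10.7, so U = (1.8764, 10.534). ∠DUV = 98.0° gives UV at 161.90° from the x-axis; with |UV| = 8.5, V = (-6.2030, 13.175). UV is perpendicular to VJ, so VJ runs at -108.10°; with |VJ| = 21.7, J = (-12.945, -7.4513). ∠VJT = 113.1° gives JT at -41.200° from the x-axis; with |JT| = 21.7, T = (3.3828, -21.745). JT ⟂ TQ, so TQ runs at 48.800°; with |TQ| = 14.1, Q = (12.670, -11.136). ∠TQB = 77.9° gives QB at 150.90° from the x-axis; with |QB| = 28.9, B = (-12.582, 2.9193). Then |DB| = |B − D| = 12.916.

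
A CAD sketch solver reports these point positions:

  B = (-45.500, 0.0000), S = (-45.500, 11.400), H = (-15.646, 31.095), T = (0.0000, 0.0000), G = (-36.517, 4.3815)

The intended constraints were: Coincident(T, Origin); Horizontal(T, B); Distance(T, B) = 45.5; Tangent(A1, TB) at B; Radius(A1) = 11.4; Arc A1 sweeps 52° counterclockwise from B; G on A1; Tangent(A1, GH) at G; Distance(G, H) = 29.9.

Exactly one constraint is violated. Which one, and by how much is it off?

Distance(G, H) = 29.9 — off by 4.00.

T = (0.00, 0.00) ✓; T.y = 0.00, B.y = 0.00 ✓; |TB| = 45.50 ✓; ∠(SB, BT) = 90.00° ✓; |SB| = 11.40 ✓; bearing(S→G) − bearing(S→B) = 52.00° ✓; |SG| = 11.40 ✓; ∠(SG, GH) = 90.00° ✓; |GH| = 33.90 ✗.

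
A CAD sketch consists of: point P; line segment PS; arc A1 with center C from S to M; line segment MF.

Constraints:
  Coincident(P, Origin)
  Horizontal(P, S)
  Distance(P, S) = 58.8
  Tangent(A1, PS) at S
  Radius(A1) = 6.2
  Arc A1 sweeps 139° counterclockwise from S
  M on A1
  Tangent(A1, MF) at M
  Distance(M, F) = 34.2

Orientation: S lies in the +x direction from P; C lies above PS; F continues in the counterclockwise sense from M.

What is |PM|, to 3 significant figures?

63.8

A1 meets PS tangentially, so CS is at right angles to PS, so C = S + (0, 6.2) = (58.8, 6.20). On A1, S sits at bearing -90° from C; a 139° counterclockwise sweep puts M at bearing 49°, so M = C + 6.2·(cos 49°, sin 49°) = (62.9, 10.9). Then |PM| = |M − P| = 63.8.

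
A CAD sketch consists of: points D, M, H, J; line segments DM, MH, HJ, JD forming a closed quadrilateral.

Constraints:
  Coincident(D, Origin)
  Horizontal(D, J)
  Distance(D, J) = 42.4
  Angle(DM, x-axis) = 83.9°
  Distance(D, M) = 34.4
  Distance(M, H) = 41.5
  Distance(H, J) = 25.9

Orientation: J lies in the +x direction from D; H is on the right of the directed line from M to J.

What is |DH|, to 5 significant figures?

17.750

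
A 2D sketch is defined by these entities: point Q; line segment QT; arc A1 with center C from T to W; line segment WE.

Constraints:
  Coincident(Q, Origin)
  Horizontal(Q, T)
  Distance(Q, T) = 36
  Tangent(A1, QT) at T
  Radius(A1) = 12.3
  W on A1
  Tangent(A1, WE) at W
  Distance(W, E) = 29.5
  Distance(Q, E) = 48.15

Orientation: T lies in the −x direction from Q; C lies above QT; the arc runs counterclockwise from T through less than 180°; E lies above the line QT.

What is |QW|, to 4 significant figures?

26.72

Checks: |CW| = 12.30 ✓; ∠(CW, WE) = 90.00° ✓; |WE| = 29.50 ✓; |QE| = 48.15 ✓.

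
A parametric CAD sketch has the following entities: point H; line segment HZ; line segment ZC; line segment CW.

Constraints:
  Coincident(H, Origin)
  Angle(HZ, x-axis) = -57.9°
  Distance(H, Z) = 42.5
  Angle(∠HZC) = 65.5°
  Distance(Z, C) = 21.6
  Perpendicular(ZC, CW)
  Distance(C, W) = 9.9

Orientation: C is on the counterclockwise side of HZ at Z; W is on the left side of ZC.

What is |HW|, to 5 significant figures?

29.047

∠HZC = 65.5°, so ZC runs at -57.9° + (180° − 65.5°) = 56.600° from the x-axis; with |ZC| = 21.6, C = Z + 21.6·(cos 56.600°, sin 56.600°) = (34.475, -17.970). ZC is perpendicular to CW; with |CW| = 9.9 on the left of ZC, W = C + 9.9·(-0.83485, 0.55048) = (26.210, -12.520). Then |HW| = |W − H| = 29.047.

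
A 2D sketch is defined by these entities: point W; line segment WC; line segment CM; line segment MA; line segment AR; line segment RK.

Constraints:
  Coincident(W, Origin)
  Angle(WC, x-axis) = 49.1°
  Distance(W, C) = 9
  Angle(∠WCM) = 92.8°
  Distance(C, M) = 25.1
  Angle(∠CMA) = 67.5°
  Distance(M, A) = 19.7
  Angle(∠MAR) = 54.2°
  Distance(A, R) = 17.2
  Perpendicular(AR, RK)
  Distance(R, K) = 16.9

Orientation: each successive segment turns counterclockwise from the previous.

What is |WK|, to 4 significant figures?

27.38

∠MAR = 54.2° gives AR at 14.60° from the x-axis; with |AR| = 17.2, R = (-2.733, 10.11). AR is perpendicular to RK, so RK runs at 104.6°; with |RK| = 16.9, K = (-6.993, 26.47). Then |WK| = |K − W| = 27.38.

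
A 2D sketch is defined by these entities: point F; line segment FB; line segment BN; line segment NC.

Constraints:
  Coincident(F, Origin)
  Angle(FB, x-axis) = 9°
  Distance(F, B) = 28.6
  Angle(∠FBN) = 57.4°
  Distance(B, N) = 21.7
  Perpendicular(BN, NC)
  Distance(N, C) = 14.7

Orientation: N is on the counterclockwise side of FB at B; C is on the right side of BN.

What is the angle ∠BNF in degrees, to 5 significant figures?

75.366°

F is at the origin; FB runs at 9.0° with length 28.6, so B = 28.6·(cos 9.0°, sin 9.0°) = (28.248, 4.4740). ∠FBN = 57.4°, so BN runs at 9.0° + (180° − 57.4°) = 131.60° from the x-axis; with |BN| = 21.7, N = B + 21.7·(cos 131.60°, sin 131.60°) = (13.841, 20.701). Then cos ∠BNF = NB·NF / (|NB||NF|), giving 75.366°.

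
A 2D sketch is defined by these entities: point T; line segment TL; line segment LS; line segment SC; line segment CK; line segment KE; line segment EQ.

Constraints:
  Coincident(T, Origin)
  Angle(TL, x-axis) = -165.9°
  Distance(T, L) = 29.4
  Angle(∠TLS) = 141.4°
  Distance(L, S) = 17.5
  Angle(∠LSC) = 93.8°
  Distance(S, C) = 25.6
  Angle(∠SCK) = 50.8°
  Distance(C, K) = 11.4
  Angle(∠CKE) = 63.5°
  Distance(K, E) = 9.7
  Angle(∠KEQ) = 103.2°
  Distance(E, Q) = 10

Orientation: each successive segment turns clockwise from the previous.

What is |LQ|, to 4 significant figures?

33.27

∠CKE = 63.5° gives KE at -176.4° from the x-axis; with |KE| = 9.7, E = (-39.35, 13.57). ∠KEQ = 103.2° gives EQ at 106.8° from the x-axis; with |EQ| = 10.0, Q = (-42.24, 23.14). Then |LQ| = |Q − L| = 33.27.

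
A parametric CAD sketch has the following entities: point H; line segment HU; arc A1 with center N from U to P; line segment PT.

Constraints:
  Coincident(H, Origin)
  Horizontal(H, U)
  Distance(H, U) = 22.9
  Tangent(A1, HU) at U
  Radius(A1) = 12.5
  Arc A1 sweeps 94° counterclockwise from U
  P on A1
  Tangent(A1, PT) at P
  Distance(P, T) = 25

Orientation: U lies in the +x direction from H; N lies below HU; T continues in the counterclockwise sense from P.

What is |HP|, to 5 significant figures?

16.959

A1 meets HU tangentially, so NU is at right angles to HU, so N = U + (0, -12.5) = (22.900, -12.500). On A1, U sits at bearing 90° from N; a 94° counterclockwise sweep puts P at bearing 184°, so P = N + 12.5·(cos 184°, sin 184°) = (10.430, -13.372). Then |HP| = |P − H| = 16.959.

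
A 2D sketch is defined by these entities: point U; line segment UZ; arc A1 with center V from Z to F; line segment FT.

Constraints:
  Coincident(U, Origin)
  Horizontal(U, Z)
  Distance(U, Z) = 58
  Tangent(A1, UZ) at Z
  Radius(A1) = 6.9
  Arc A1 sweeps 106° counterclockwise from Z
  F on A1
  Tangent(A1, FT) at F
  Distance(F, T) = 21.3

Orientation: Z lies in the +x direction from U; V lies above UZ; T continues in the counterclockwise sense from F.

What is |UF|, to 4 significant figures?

65.23

U is at the origin; U and Z share the same y with |UZ| = 58.0 and Z on the +x side, so Z = (58.00, 0.000). Tangency of A1 to UZ means the radius VZ is perpendicular to UZ, so V = Z + (0, 6.9) = (58.00, 6.900). On A1, Z sits at bearing -90° from V; a 106° counterclockwise sweep puts F at bearing 16°, so F = V + 6.9·(cos 16°, sin 16°) = (64.63, 8.802). Then |UF| = |F − U| = 65.23.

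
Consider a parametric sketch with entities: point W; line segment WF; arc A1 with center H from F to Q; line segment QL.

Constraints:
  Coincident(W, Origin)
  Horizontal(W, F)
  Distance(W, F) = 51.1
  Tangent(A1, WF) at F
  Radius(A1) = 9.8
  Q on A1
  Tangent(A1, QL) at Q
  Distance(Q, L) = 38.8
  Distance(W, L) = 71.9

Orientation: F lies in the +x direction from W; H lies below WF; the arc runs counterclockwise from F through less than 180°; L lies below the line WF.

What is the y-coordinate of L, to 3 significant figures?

-49.8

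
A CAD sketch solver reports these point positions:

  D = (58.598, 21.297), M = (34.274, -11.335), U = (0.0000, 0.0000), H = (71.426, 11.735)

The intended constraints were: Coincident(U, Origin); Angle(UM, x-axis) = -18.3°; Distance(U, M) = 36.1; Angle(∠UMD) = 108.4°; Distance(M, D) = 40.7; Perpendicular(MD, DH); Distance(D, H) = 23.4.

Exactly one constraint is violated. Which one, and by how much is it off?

Distance(D, H) = 23.4 — off by 7.40.

U = (0.00, 0.00) ✓; UM at -18.30° ✓; |UM| = 36.10 ✓; ∠UMD = 108.4° ✓; |MD| = 40.70 ✓; ∠(MD, DH) = 90.00° ✓; |DH| = 16.00 ✗.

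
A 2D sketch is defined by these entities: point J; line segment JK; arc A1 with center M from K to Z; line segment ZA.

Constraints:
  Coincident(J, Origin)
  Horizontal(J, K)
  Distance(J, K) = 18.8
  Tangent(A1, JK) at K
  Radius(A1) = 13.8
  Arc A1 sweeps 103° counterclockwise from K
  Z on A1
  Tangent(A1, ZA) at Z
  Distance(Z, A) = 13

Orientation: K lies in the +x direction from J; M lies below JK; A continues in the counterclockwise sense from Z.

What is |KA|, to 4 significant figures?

31.39

J is at the origin; J and K share the same y with |JK| = 18.8 and K on the +x side, so K = (18.80, 0.000). Since A1 is tangent to JK there, MK ⟂ JK, so M = K + (0, -13.8) = (18.80, -13.80). On A1, K sits at bearing 90° from M; a 103° counterclockwise sweep puts Z at bearing 193°, so Z = M + 13.8·(cos 193°, sin 193°) = (5.354, -16.90). The tangent condition forces MZ to be normal to ZA, so ZA runs along (−sin 193°, cos 193°); with |ZA| = 13.0, A = (8.278, -29.57). Then |KA| = |A − K| = 31.39.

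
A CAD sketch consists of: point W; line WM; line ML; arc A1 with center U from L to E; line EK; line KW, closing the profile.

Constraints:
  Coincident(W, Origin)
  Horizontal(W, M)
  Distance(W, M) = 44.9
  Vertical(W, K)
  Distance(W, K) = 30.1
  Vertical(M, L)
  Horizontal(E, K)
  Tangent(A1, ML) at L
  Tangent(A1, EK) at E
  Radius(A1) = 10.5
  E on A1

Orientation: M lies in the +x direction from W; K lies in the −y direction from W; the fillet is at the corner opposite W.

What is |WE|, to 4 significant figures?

45.71

The virtual corner opposite W is at (44.90, -30.10). The tangent condition forces UL to be normal to ML and since A1 is tangent to EK there, UE ⟂ EK, with radius 10.5, so the center U sits 10.5 in from both sides at U = (34.40, -19.60). That places the tangent points at L = (44.90, -19.60) on ML and E = (34.40, -30.10) on EK. Then |WE| = |E − W| = 45.71.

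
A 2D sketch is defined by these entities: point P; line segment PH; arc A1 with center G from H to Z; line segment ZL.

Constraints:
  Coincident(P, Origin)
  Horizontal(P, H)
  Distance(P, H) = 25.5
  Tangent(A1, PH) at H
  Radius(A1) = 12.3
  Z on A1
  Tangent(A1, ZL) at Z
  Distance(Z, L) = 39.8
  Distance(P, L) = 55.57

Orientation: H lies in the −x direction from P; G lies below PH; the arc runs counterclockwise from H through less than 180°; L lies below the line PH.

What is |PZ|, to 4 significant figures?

40.59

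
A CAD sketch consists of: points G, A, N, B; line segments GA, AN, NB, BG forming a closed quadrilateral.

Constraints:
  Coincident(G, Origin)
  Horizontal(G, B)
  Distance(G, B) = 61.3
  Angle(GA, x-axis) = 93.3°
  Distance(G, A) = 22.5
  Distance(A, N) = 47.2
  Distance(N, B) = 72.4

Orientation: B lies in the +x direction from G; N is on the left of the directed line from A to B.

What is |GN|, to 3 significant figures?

66.7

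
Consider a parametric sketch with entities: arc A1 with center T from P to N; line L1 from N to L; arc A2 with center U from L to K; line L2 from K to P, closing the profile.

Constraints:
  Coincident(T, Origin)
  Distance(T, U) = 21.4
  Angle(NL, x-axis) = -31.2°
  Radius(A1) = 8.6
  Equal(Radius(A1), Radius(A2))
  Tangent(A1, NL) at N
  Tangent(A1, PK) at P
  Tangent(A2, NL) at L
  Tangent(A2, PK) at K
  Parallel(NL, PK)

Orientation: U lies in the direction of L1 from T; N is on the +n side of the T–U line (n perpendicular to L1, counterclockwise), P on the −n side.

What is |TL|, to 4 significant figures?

23.06

Tangency of A1 to both parallel lines with radius 8.6 puts N and P at T ± 8.6·n: N = (4.455, 7.356), P = (-4.455, -7.356). Equal radii place L and K the same way about U: L = U + 8.6·n = (22.76, -3.730), K = U − 8.6·n = (13.85, -18.44). Then |TL| = |L − T| = 23.06.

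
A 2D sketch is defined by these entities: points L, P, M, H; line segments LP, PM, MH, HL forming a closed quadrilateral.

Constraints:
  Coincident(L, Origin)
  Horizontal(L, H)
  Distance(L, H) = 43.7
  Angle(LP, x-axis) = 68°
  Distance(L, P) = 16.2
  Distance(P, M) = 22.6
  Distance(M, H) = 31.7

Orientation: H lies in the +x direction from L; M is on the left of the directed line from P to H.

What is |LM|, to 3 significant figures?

36.7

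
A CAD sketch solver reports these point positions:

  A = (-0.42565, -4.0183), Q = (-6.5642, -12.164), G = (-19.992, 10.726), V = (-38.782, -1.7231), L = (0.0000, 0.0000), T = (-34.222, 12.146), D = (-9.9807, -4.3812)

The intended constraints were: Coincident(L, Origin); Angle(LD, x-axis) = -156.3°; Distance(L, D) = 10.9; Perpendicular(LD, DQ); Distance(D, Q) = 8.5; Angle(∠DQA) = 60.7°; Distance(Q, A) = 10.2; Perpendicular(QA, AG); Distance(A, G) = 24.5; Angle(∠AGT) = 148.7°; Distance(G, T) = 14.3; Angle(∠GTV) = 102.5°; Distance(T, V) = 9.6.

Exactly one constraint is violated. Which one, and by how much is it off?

Distance(T, V) = 9.6 — off by 5.00.

L = (0.00, 0.00) ✓; LD at -156.3° ✓; |LD| = 10.90 ✓; ∠(LD, DQ) = 90.00° ✓; |DQ| = 8.500 ✓; ∠DQA = 60.70° ✓; |QA| = 10.20 ✓; ∠(QA, AG) = 90.00° ✓; |AG| = 24.50 ✓; ∠AGT = 148.7° ✓; |GT| = 14.30 ✓; ∠GTV = 102.5° ✓; |TV| = 14.60 ✗.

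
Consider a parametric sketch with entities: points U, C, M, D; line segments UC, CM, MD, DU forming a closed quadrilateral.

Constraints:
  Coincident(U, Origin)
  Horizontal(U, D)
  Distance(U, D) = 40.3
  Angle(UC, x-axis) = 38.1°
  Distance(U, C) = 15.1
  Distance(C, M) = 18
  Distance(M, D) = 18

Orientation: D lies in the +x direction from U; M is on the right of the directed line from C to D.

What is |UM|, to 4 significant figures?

23.48

Checks: |CM| = 18.00 ✓; |MD| = 18.00 ✓.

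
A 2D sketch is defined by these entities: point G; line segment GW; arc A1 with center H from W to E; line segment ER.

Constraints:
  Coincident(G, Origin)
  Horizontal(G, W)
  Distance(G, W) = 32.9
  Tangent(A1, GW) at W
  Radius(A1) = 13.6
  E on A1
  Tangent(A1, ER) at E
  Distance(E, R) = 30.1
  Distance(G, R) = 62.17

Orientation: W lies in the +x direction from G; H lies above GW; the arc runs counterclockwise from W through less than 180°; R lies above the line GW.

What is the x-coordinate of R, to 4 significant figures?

42.77

Checks: |HW| = 13.60 ✓; |HE| = 13.60 ✓; ∠(HE, ER) = 90.00° ✓; |ER| = 30.10 ✓; |GR| = 62.17 ✓.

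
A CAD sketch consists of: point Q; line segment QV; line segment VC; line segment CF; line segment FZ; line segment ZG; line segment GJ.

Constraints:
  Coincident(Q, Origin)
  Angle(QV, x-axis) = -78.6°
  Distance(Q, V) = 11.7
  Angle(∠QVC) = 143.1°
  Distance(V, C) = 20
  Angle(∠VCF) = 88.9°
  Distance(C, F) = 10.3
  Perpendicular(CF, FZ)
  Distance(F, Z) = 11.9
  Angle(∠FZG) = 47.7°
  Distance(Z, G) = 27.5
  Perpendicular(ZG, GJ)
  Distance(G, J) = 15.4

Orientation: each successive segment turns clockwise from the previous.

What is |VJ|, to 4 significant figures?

37.99

∠FZG = 47.7° gives ZG at -68.90° from the x-axis; with |ZG| = 27.5, G = (-0.2792, -39.92). ZG ⟂ GJ, so GJ runs at -158.9°; with |GJ| = 15.4, J = (-14.65, -45.47). Then |VJ| = |J − V| = 37.99.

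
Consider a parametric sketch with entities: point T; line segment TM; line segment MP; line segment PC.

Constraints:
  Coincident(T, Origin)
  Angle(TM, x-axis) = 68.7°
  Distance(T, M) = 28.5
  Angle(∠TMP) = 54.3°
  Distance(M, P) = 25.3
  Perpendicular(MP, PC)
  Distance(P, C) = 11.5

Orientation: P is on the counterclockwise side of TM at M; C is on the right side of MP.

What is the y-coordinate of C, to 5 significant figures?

31.400

T is at the origin; TM runs at 68.7° with length 28.5, so M = 28.5·(cos 68.7°, sin 68.7°) = (10.353, 26.553). ∠TMP = 54.3°, so MP runs at 68.7° + (180° − 54.3°) = 194.40° from the x-axis; with |MP| = 25.3, P = M + 25.3·(cos 194.40°, sin 194.40°) = (-14.152, 20.261). The perpendicularity gives PC at right angles to MP; with |PC| = 11.5 on the right of MP, C = P + 11.5·(-0.24869, 0.96858) = (-17.012, 31.400). So C.y = 31.400.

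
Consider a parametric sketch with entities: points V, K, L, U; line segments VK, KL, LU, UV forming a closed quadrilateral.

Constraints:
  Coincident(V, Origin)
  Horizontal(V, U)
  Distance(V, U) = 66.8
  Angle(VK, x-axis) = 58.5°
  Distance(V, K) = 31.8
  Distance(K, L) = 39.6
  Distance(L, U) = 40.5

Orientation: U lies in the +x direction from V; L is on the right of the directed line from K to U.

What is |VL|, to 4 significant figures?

29.84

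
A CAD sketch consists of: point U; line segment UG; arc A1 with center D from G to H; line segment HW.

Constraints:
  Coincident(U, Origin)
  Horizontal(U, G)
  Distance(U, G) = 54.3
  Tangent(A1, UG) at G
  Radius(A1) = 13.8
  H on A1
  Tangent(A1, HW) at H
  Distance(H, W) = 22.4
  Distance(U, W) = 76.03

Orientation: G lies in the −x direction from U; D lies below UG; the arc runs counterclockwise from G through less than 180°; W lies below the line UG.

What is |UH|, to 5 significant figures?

69.666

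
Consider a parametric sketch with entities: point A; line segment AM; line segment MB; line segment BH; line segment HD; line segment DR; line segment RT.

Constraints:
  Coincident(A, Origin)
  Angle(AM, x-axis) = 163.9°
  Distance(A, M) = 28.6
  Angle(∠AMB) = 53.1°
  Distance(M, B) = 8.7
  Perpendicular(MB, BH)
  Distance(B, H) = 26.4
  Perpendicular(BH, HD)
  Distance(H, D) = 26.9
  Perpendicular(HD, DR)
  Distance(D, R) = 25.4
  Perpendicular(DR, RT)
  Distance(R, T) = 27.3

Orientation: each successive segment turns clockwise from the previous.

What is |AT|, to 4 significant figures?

23.31

A is at the origin; AM runs at 163.9° with length 28.6, so M = (-27.48, 7.931). ∠AMB = 53.1° gives MB at 37.00° from the x-axis; with |MB| = 8.7, B = (-20.53, 13.17). MB is perpendicular to BH, so BH runs at -53.00°; with |BH| = 26.4, H = (-4.642, -7.917). BH is perpendicular to HD, so HD runs at -143.0°; with |HD| = 26.9, D = (-26.13, -24.11). HD ⟂ DR, so DR runs at 127.0°; with |DR| = 25.4, R = (-41.41, -3.820). DR ⟂ RT, so RT runs at 37.00°; with |RT| = 27.3, T = (-19.61, 12.61). Then |AT| = |T − A| = 23.31.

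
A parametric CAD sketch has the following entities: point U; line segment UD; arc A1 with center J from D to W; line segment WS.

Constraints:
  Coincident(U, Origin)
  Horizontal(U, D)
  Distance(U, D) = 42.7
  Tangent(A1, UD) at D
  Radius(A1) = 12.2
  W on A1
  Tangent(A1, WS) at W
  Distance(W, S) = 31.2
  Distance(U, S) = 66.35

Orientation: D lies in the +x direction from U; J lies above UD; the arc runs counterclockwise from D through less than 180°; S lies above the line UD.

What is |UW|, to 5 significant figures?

56.576

Checks: |JW| = 12.20 ✓; ∠(JW, WS) = 90.00° ✓; |WS| = 31.20 ✓; |US| = 66.35 ✓.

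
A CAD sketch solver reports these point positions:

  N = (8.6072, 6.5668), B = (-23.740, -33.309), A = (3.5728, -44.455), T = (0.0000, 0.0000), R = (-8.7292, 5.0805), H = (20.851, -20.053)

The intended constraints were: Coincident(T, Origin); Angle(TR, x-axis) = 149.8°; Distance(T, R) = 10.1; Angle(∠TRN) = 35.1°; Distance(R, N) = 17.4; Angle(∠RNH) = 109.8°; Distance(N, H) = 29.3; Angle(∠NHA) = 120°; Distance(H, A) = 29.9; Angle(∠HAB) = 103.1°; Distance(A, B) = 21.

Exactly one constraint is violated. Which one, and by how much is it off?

Distance(A, B) = 21 — off by 8.50.

T = (0.00, 0.00) ✓; TR at 149.8° ✓; |TR| = 10.10 ✓; ∠TRN = 35.10° ✓; |RN| = 17.40 ✓; ∠RNH = 109.8° ✓; |NH| = 29.30 ✓; ∠NHA = 120.0° ✓; |HA| = 29.90 ✓; ∠HAB = 103.1° ✓; |AB| = 29.50 ✗.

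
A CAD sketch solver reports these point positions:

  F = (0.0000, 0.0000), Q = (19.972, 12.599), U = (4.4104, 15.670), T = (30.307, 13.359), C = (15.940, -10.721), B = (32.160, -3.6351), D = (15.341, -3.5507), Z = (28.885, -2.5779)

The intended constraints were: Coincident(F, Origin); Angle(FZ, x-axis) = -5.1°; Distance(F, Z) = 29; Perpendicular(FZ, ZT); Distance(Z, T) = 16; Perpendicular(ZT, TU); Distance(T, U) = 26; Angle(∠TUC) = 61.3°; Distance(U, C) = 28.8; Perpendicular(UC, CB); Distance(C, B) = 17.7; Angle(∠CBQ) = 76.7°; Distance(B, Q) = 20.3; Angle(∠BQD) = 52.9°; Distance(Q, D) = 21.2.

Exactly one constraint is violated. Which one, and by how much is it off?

Distance(Q, D) = 21.2 — off by 4.40.

F = (0.00, 0.00) ✓; FZ at -5.100° ✓; |FZ| = 29.00 ✓; ∠(FZ, ZT) = 90.00° ✓; |ZT| = 16.00 ✓; ∠(ZT, TU) = 90.00° ✓; |TU| = 26.00 ✓; ∠TUC = 61.30° ✓; |UC| = 28.80 ✓; ∠(UC, CB) = 90.00° ✓; |CB| = 17.70 ✓; ∠CBQ = 76.70° ✓; |BQ| = 20.30 ✓; ∠BQD = 52.90° ✓; |QD| = 16.80 ✗.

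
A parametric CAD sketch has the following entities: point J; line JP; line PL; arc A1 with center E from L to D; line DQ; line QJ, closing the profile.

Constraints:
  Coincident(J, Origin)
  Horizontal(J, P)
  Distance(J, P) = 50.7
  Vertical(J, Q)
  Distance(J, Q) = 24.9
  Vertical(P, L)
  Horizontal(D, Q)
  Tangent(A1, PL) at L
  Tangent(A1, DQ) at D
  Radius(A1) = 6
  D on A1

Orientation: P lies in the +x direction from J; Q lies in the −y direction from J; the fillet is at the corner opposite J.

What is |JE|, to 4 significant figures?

48.53

J is at the origin; J and P share the same y with |JP| = 50.7 and P on the +x side, so P = (50.70, 0.000). JQ is vertical with |JQ| = 24.9 and Q on the −y side, so Q = (0.000, -24.90). The virtual corner opposite J is at (50.70, -24.90). Since A1 is tangent to PL there, EL ⟂ PL and A1 meets DQ tangentially, so ED is at right angles to DQ, with radius 6.0, so the center E sits 6.0 in from both sides at E = (44.70, -18.90). Then |JE| = |E − J| = 48.53.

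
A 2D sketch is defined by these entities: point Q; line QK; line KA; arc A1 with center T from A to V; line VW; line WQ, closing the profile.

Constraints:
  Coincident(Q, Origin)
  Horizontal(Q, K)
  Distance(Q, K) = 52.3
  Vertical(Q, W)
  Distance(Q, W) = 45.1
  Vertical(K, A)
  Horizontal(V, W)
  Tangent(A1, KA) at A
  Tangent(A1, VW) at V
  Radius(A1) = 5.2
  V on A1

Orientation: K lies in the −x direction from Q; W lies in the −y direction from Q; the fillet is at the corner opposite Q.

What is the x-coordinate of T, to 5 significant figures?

-47.100

Q is at the origin; Q and K share the same y with |QK| = 52.3 and K on the −x side, so K = (-52.300, 0.0000). QW is vertical with |QW| = 45.1 and W on the −y side, so W = (0.0000, -45.100). The virtual corner opposite Q is at (-52.300, -45.100). Since A1 is tangent to KA there, TA ⟂ KA and tangency of A1 to VW means the radius TV is perpendicular to VW, with radius 5.2, so the center T sits 5.2 in from both sides at T = (-47.100, -39.900). So T.x = -47.100.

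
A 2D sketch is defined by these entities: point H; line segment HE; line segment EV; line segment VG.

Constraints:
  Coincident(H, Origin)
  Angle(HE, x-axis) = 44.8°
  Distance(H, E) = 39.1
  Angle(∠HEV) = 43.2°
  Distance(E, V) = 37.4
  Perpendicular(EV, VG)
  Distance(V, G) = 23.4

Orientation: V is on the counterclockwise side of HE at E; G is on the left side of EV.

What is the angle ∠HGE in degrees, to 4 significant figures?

52.75°

H is at the origin; HE runs at 44.8° with length 39.1, so E = 39.1·(cos 44.8°, sin 44.8°) = (27.74, 27.55). ∠HEV = 43.2°, so EV runs at 44.8° + (180° − 43.2°) = 181.6° from the x-axis; with |EV| = 37.4, V = E + 37.4·(cos 181.6°, sin 181.6°) = (-9.641, 26.51). The perpendicularity gives VG at right angles to EV; with |VG| = 23.4 on the left of EV, G = V + 23.4·(0.02792, -0.9996) = (-8.988, 3.116). Then cos ∠HGE = GH·GE / (|GH||GE|), giving 52.75°.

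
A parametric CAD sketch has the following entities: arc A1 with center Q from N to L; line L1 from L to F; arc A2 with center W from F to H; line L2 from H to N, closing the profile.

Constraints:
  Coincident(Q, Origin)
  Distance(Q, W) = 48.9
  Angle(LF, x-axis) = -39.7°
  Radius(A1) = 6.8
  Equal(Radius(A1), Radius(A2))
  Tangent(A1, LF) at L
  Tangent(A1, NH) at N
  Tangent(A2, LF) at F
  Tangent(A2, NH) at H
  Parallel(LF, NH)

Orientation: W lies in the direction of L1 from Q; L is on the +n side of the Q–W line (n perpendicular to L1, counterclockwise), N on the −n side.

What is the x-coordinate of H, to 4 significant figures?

33.28

Tangency of A1 to both parallel lines with radius 6.8 puts L and N at Q ± 6.8·n: L = (4.344, 5.232), N = (-4.344, -5.232). Equal radii place F and H the same way about W: F = W + 6.8·n = (41.97, -26.00), H = W − 6.8·n = (33.28, -36.47). So H.x = 33.28.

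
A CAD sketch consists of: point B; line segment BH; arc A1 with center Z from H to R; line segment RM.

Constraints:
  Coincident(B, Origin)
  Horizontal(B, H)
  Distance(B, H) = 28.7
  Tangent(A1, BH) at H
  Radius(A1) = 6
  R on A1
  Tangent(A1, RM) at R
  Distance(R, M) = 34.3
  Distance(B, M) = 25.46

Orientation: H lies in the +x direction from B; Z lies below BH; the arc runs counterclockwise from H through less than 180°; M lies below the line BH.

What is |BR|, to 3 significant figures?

24.6

B is at the origin; B and H share the same y with |BH| = 28.7 and H on the +x side, so H = (28.7, 0.00). Since A1 is tangent to BH there, ZH ⟂ BH, so Z = H + (0, -6) = (28.7, -6.00). Since ZR ⟂ RM (tangency), |ZM| = √(6.0² + 34.3²) = 34.8 regardless of where R sits on A1. So M lies on both circle(B, 25.46) and circle(Z, 34.8); the below-BH intersection is M = (-0.176, -25.5). R is the foot of the tangent from M: R = (24.5, -1.68).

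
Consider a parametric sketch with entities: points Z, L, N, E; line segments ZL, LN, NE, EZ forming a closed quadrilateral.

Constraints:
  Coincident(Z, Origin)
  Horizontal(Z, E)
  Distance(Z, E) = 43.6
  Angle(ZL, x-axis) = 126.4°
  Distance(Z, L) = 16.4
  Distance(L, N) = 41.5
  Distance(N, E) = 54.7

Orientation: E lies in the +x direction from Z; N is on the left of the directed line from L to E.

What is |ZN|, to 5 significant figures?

48.914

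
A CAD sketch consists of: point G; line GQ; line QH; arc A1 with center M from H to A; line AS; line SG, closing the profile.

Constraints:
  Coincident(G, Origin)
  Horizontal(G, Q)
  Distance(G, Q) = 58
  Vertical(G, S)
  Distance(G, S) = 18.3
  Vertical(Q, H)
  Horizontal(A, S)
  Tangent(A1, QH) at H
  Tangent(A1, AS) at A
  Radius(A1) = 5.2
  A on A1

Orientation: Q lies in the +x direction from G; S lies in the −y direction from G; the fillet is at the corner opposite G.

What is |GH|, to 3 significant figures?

59.5

G is at the origin; GQ is horizontal with |GQ| = 58.0 and Q on the +x side, so Q = (58.0, 0.00). GS is vertical with |GS| = 18.3 and S on the −y side, so S = (0.00, -18.3). The virtual corner opposite G is at (58.0, -18.3). A1 meets QH tangentially, so MH is at right angles to QH and since A1 is tangent to AS there, MA ⟂ AS, with radius 5.2, so the center M sits 5.2 in from both sides at M = (52.8, -13.1). That places the tangent points at H = (58.0, -13.1) on QH and A = (52.8, -18.3) on AS. Then |GH| = |H − G| = 59.5.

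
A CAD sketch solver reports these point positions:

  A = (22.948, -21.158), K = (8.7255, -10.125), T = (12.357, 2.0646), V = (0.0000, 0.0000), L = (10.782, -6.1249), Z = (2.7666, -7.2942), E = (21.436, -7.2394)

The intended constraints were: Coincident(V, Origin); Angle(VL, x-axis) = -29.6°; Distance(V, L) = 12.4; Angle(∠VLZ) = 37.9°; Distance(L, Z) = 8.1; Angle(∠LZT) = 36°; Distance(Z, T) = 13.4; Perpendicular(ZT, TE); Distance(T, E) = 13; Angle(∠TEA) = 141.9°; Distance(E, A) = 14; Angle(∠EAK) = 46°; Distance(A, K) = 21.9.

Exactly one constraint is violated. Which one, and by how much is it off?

Distance(A, K) = 21.9 — off by 3.90.

V = (0.00, 0.00) ✓; VL at -29.60° ✓; |VL| = 12.40 ✓; ∠VLZ = 37.90° ✓; |LZ| = 8.100 ✓; ∠LZT = 36.00° ✓; |ZT| = 13.40 ✓; ∠(ZT, TE) = 90.00° ✓; |TE| = 13.00 ✓; ∠TEA = 141.9° ✓; |EA| = 14.00 ✓; ∠EAK = 46.00° ✓; |AK| = 18.00 ✗.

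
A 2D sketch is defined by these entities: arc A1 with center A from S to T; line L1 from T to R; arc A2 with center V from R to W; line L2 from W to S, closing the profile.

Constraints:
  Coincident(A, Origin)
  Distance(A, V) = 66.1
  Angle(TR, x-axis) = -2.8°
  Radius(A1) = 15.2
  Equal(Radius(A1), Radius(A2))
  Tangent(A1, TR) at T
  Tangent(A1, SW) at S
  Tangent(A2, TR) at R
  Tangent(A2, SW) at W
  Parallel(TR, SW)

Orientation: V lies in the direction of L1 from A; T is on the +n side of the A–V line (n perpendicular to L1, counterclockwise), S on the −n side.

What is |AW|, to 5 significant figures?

67.825

Tangency of A1 to both parallel lines with radius 15.2 puts T and S at A ± 15.2·n: T = (0.74252, 15.182), S = (-0.74252, -15.182). Equal radii place R and W the same way about V: R = V + 15.2·n = (66.764, 11.953), W = V − 15.2·n = (65.279, -18.411). Then |AW| = |W − A| = 67.825.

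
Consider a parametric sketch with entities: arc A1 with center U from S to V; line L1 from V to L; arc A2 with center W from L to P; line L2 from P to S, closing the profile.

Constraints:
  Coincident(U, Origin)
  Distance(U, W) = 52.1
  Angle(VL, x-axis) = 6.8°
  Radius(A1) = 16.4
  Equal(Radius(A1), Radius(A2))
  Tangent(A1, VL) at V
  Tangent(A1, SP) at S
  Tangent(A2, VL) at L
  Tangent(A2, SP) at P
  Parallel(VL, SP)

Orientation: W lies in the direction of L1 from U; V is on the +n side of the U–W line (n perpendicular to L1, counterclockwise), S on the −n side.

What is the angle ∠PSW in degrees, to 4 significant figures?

17.47°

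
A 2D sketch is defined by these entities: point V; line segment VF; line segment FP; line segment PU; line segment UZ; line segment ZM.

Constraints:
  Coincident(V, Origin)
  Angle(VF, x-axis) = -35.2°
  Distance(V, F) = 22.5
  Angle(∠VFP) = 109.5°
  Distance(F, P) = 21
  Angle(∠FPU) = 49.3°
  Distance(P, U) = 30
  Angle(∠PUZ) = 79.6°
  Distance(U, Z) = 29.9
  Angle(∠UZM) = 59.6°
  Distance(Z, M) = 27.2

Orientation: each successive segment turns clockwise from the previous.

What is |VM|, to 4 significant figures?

30.90

V is at the origin; VF runs at -35.2° with length 22.5, so F = (18.39, -12.97). ∠VFP = 109.5° gives FP at -105.7° from the x-axis; with |FP| = 21.0, P = (12.70, -33.19). ∠FPU = 49.3° gives PU at 123.6° from the x-axis; with |PU| = 30.0, U = (-3.899, -8.199). ∠PUZ = 79.6° gives UZ at 23.20° from the x-axis; with |UZ| = 29.9, Z = (23.58, 3.580). ∠UZM = 59.6° gives ZM at -97.20° from the x-axis; with |ZM| = 27.2, M = (20.17, -23.41). Then |VM| = |M − V| = 30.90.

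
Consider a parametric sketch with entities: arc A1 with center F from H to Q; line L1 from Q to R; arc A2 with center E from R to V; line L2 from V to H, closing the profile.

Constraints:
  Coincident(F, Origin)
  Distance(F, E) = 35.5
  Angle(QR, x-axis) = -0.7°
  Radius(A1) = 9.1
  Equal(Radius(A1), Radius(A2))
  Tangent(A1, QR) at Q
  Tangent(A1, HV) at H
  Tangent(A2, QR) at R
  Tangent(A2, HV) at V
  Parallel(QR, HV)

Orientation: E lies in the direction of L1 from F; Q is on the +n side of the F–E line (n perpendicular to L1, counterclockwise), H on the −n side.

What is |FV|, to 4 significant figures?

36.65

The slot axis is L1's direction at -0.7°, so u = (cos -0.7°, sin -0.7°) = (0.9999, -0.01222) and n = (−sin -0.7°, cos -0.7°) = (0.01222, 0.9999). F is at the origin and E lies 35.5 along u from F, so E = 35.5·u = (35.50, -0.4337). Tangency of A1 to both parallel lines with radius 9.1 puts Q and H at F ± 9.1·n: Q = (0.1112, 9.099), H = (-0.1112, -9.099). Equal radii place R and V the same way about E: R = E + 9.1·n = (35.61, 8.666), V = E − 9.1·n = (35.39, -9.533). Then |FV| = |V − F| = 36.65.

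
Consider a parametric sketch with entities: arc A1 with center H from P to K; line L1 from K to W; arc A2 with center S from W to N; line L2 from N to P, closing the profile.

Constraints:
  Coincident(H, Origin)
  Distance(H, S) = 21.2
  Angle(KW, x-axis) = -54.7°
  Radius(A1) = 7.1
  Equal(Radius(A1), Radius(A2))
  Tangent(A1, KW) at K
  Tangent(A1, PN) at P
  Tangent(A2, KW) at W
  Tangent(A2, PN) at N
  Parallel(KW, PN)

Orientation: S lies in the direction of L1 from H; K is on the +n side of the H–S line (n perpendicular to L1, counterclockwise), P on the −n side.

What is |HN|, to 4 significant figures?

22.36

The slot axis is L1's direction at -54.7°, so u = (cos -54.7°, sin -54.7°) = (0.5779, -0.8161) and n = (−sin -54.7°, cos -54.7°) = (0.8161, 0.5779). H is at the origin and S lies 21.2 along u from H, so S = 21.2·u = (12.25, -17.30). Tangency of A1 to both parallel lines with radius 7.1 puts K and P at H ± 7.1·n: K = (5.795, 4.103), P = (-5.795, -4.103). Equal radii place W and N the same way about S: W = S + 7.1·n = (18.05, -13.20), N = S − 7.1·n = (6.456, -21.40). Then |HN| = |N − H| = 22.36.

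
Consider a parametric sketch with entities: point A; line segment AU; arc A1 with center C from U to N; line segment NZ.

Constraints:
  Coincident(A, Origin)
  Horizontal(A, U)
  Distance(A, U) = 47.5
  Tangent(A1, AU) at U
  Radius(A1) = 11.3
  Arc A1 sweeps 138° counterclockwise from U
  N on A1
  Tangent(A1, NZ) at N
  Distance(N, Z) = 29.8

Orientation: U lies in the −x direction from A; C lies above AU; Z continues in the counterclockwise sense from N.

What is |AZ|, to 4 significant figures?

73.66

On A1, U sits at bearing -90° from C; a 138° counterclockwise sweep puts N at bearing 48°, so N = C + 11.3·(cos 48°, sin 48°) = (-39.94, 19.70). A1 meets NZ tangentially, so CN is at right angles to NZ, so NZ runs along (−sin 48°, cos 48°); with |NZ| = 29.8, Z = (-62.08, 39.64). Then |AZ| = |Z − A| = 73.66.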